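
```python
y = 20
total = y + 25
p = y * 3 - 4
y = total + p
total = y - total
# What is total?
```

Trace (tracking total):
y = 20  # -> y = 20
total = y + 25  # -> total = 45
p = y * 3 - 4  # -> p = 56
y = total + p  # -> y = 101
total = y - total  # -> total = 56

Answer: 56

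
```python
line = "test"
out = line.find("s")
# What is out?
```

Answer: 2

Derivation:
Trace (tracking out):
line = 'test'  # -> line = 'test'
out = line.find('s')  # -> out = 2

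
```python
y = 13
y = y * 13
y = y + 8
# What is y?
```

Answer: 177

Derivation:
Trace (tracking y):
y = 13  # -> y = 13
y = y * 13  # -> y = 169
y = y + 8  # -> y = 177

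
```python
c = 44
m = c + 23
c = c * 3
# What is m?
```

Trace (tracking m):
c = 44  # -> c = 44
m = c + 23  # -> m = 67
c = c * 3  # -> c = 132

Answer: 67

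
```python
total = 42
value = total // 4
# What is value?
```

Trace (tracking value):
total = 42  # -> total = 42
value = total // 4  # -> value = 10

Answer: 10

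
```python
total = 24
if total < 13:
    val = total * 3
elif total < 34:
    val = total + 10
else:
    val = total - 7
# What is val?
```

Trace (tracking val):
total = 24  # -> total = 24
if total < 13:  # condition is False
elif total < 34:  # condition is True
    val = total + 10  # -> val = 34

Answer: 34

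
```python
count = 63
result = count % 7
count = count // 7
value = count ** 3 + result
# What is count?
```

Trace (tracking count):
count = 63  # -> count = 63
result = count % 7  # -> result = 0
count = count // 7  # -> count = 9
value = count ** 3 + result  # -> value = 729

Answer: 9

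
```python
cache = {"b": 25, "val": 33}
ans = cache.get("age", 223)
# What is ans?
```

Trace (tracking ans):
cache = {'b': 25, 'val': 33}  # -> cache = {'b': 25, 'val': 33}
ans = cache.get('age', 223)  # -> ans = 223

Answer: 223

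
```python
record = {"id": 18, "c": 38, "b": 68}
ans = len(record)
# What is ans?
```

Answer: 3

Derivation:
Trace (tracking ans):
record = {'id': 18, 'c': 38, 'b': 68}  # -> record = {'id': 18, 'c': 38, 'b': 68}
ans = len(record)  # -> ans = 3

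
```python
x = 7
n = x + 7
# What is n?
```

Answer: 14

Derivation:
Trace (tracking n):
x = 7  # -> x = 7
n = x + 7  # -> n = 14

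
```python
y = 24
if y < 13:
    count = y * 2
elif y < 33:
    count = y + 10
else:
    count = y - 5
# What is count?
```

Answer: 34

Derivation:
Trace (tracking count):
y = 24  # -> y = 24
if y < 13:  # condition is False
elif y < 33:  # condition is True
    count = y + 10  # -> count = 34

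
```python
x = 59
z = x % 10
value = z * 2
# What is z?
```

Answer: 9

Derivation:
Trace (tracking z):
x = 59  # -> x = 59
z = x % 10  # -> z = 9
value = z * 2  # -> value = 18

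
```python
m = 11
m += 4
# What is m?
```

Trace (tracking m):
m = 11  # -> m = 11
m += 4  # -> m = 15

Answer: 15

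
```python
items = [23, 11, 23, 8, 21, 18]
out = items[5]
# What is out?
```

Trace (tracking out):
items = [23, 11, 23, 8, 21, 18]  # -> items = [23, 11, 23, 8, 21, 18]
out = items[5]  # -> out = 18

Answer: 18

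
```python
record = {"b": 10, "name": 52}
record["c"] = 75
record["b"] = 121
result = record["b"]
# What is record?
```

Trace (tracking record):
record = {'b': 10, 'name': 52}  # -> record = {'b': 10, 'name': 52}
record['c'] = 75  # -> record = {'b': 10, 'name': 52, 'c': 75}
record['b'] = 121  # -> record = {'b': 121, 'name': 52, 'c': 75}
result = record['b']  # -> result = 121

Answer: {'b': 121, 'name': 52, 'c': 75}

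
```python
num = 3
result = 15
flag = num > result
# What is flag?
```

Answer: False

Derivation:
Trace (tracking flag):
num = 3  # -> num = 3
result = 15  # -> result = 15
flag = num > result  # -> flag = False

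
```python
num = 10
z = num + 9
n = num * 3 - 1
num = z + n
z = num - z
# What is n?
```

Trace (tracking n):
num = 10  # -> num = 10
z = num + 9  # -> z = 19
n = num * 3 - 1  # -> n = 29
num = z + n  # -> num = 48
z = num - z  # -> z = 29

Answer: 29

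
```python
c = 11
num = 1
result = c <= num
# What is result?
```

Trace (tracking result):
c = 11  # -> c = 11
num = 1  # -> num = 1
result = c <= num  # -> result = False

Answer: False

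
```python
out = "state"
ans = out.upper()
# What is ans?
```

Answer: 'STATE'

Derivation:
Trace (tracking ans):
out = 'state'  # -> out = 'state'
ans = out.upper()  # -> ans = 'STATE'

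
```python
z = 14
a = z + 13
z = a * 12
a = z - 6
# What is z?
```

Answer: 324

Derivation:
Trace (tracking z):
z = 14  # -> z = 14
a = z + 13  # -> a = 27
z = a * 12  # -> z = 324
a = z - 6  # -> a = 318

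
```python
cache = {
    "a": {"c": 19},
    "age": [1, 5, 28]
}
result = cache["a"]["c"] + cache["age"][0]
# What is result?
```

Answer: 20

Derivation:
Trace (tracking result):
cache = {'a': {'c': 19}, 'age': [1, 5, 28]}  # -> cache = {'a': {'c': 19}, 'age': [1, 5, 28]}
result = cache['a']['c'] + cache['age'][0]  # -> result = 20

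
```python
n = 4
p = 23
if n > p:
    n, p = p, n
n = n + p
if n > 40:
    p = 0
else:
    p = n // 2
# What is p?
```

Answer: 13

Derivation:
Trace (tracking p):
n = 4  # -> n = 4
p = 23  # -> p = 23
if n > p:  # condition is False
n = n + p  # -> n = 27
if n > 40:  # condition is False
else:
    p = n // 2  # -> p = 13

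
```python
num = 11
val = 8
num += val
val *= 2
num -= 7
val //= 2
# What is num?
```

Answer: 12

Derivation:
Trace (tracking num):
num = 11  # -> num = 11
val = 8  # -> val = 8
num += val  # -> num = 19
val *= 2  # -> val = 16
num -= 7  # -> num = 12
val //= 2  # -> val = 8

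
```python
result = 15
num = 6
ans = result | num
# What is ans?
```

Trace (tracking ans):
result = 15  # -> result = 15
num = 6  # -> num = 6
ans = result | num  # -> ans = 15

Answer: 15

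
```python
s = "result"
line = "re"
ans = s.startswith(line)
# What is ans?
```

Answer: True

Derivation:
Trace (tracking ans):
s = 'result'  # -> s = 'result'
line = 're'  # -> line = 're'
ans = s.startswith(line)  # -> ans = True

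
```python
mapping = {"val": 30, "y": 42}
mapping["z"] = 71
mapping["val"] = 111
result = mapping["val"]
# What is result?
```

Answer: 111

Derivation:
Trace (tracking result):
mapping = {'val': 30, 'y': 42}  # -> mapping = {'val': 30, 'y': 42}
mapping['z'] = 71  # -> mapping = {'val': 30, 'y': 42, 'z': 71}
mapping['val'] = 111  # -> mapping = {'val': 111, 'y': 42, 'z': 71}
result = mapping['val']  # -> result = 111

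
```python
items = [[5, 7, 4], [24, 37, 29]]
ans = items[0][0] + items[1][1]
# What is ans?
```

Answer: 42

Derivation:
Trace (tracking ans):
items = [[5, 7, 4], [24, 37, 29]]  # -> items = [[5, 7, 4], [24, 37, 29]]
ans = items[0][0] + items[1][1]  # -> ans = 42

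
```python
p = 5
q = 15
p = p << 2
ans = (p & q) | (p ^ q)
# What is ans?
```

Answer: 31

Derivation:
Trace (tracking ans):
p = 5  # -> p = 5
q = 15  # -> q = 15
p = p << 2  # -> p = 20
ans = p & q | p ^ q  # -> ans = 31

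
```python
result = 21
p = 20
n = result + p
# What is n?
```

Trace (tracking n):
result = 21  # -> result = 21
p = 20  # -> p = 20
n = result + p  # -> n = 41

Answer: 41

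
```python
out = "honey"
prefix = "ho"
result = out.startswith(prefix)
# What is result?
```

Trace (tracking result):
out = 'honey'  # -> out = 'honey'
prefix = 'ho'  # -> prefix = 'ho'
result = out.startswith(prefix)  # -> result = True

Answer: True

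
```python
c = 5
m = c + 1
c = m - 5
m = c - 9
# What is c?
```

Trace (tracking c):
c = 5  # -> c = 5
m = c + 1  # -> m = 6
c = m - 5  # -> c = 1
m = c - 9  # -> m = -8

Answer: 1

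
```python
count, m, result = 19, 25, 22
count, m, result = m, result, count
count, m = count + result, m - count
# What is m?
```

Answer: -3

Derivation:
Trace (tracking m):
count, m, result = (19, 25, 22)  # -> count = 19, m = 25, result = 22
count, m, result = (m, result, count)  # -> count = 25, m = 22, result = 19
count, m = (count + result, m - count)  # -> count = 44, m = -3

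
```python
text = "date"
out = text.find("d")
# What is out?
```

Answer: 0

Derivation:
Trace (tracking out):
text = 'date'  # -> text = 'date'
out = text.find('d')  # -> out = 0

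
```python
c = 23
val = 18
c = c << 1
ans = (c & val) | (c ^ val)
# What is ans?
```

Answer: 62

Derivation:
Trace (tracking ans):
c = 23  # -> c = 23
val = 18  # -> val = 18
c = c << 1  # -> c = 46
ans = c & val | c ^ val  # -> ans = 62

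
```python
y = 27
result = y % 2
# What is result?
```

Answer: 1

Derivation:
Trace (tracking result):
y = 27  # -> y = 27
result = y % 2  # -> result = 1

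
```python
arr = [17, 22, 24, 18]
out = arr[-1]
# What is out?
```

Trace (tracking out):
arr = [17, 22, 24, 18]  # -> arr = [17, 22, 24, 18]
out = arr[-1]  # -> out = 18

Answer: 18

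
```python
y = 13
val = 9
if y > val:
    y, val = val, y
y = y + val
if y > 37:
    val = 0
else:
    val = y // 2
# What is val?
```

Trace (tracking val):
y = 13  # -> y = 13
val = 9  # -> val = 9
if y > val:  # condition is True
    y, val = (val, y)  # -> y = 9, val = 13
y = y + val  # -> y = 22
if y > 37:  # condition is False
else:
    val = y // 2  # -> val = 11

Answer: 11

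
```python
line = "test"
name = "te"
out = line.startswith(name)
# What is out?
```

Trace (tracking out):
line = 'test'  # -> line = 'test'
name = 'te'  # -> name = 'te'
out = line.startswith(name)  # -> out = True

Answer: True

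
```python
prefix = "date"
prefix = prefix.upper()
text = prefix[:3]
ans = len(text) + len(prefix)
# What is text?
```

Trace (tracking text):
prefix = 'date'  # -> prefix = 'date'
prefix = prefix.upper()  # -> prefix = 'DATE'
text = prefix[:3]  # -> text = 'DAT'
ans = len(text) + len(prefix)  # -> ans = 7

Answer: 'DAT'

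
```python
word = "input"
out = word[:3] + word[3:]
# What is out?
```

Answer: 'input'

Derivation:
Trace (tracking out):
word = 'input'  # -> word = 'input'
out = word[:3] + word[3:]  # -> out = 'input'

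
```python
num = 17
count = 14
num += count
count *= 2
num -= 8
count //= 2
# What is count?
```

Trace (tracking count):
num = 17  # -> num = 17
count = 14  # -> count = 14
num += count  # -> num = 31
count *= 2  # -> count = 28
num -= 8  # -> num = 23
count //= 2  # -> count = 14

Answer: 14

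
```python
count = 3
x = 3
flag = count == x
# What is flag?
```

Trace (tracking flag):
count = 3  # -> count = 3
x = 3  # -> x = 3
flag = count == x  # -> flag = True

Answer: True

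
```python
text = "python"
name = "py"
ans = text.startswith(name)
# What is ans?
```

Answer: True

Derivation:
Trace (tracking ans):
text = 'python'  # -> text = 'python'
name = 'py'  # -> name = 'py'
ans = text.startswith(name)  # -> ans = True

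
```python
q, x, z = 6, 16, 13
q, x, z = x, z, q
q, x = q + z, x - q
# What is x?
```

Trace (tracking x):
q, x, z = (6, 16, 13)  # -> q = 6, x = 16, z = 13
q, x, z = (x, z, q)  # -> q = 16, x = 13, z = 6
q, x = (q + z, x - q)  # -> q = 22, x = -3

Answer: -3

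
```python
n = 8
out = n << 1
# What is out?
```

Answer: 16

Derivation:
Trace (tracking out):
n = 8  # -> n = 8
out = n << 1  # -> out = 16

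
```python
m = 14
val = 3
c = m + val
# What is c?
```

Answer: 17

Derivation:
Trace (tracking c):
m = 14  # -> m = 14
val = 3  # -> val = 3
c = m + val  # -> c = 17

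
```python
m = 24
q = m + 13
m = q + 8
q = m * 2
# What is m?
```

Answer: 45

Derivation:
Trace (tracking m):
m = 24  # -> m = 24
q = m + 13  # -> q = 37
m = q + 8  # -> m = 45
q = m * 2  # -> q = 90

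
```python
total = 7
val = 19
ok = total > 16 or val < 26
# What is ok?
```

Answer: True

Derivation:
Trace (tracking ok):
total = 7  # -> total = 7
val = 19  # -> val = 19
ok = total > 16 or val < 26  # -> ok = True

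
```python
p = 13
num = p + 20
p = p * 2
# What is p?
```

Trace (tracking p):
p = 13  # -> p = 13
num = p + 20  # -> num = 33
p = p * 2  # -> p = 26

Answer: 26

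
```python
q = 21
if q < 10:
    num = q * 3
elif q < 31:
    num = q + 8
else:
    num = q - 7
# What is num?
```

Trace (tracking num):
q = 21  # -> q = 21
if q < 10:  # condition is False
elif q < 31:  # condition is True
    num = q + 8  # -> num = 29

Answer: 29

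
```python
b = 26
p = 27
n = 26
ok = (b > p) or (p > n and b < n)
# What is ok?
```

Trace (tracking ok):
b = 26  # -> b = 26
p = 27  # -> p = 27
n = 26  # -> n = 26
ok = b > p or (p > n and b < n)  # -> ok = False

Answer: False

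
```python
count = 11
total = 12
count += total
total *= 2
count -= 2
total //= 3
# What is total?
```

Answer: 8

Derivation:
Trace (tracking total):
count = 11  # -> count = 11
total = 12  # -> total = 12
count += total  # -> count = 23
total *= 2  # -> total = 24
count -= 2  # -> count = 21
total //= 3  # -> total = 8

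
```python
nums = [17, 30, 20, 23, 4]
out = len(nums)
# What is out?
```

Trace (tracking out):
nums = [17, 30, 20, 23, 4]  # -> nums = [17, 30, 20, 23, 4]
out = len(nums)  # -> out = 5

Answer: 5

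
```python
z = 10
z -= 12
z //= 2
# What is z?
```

Answer: -1

Derivation:
Trace (tracking z):
z = 10  # -> z = 10
z -= 12  # -> z = -2
z //= 2  # -> z = -1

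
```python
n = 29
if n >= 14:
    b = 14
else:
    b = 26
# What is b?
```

Trace (tracking b):
n = 29  # -> n = 29
if n >= 14:  # condition is True
    b = 14  # -> b = 14

Answer: 14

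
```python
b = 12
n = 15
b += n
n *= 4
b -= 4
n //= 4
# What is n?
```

Trace (tracking n):
b = 12  # -> b = 12
n = 15  # -> n = 15
b += n  # -> b = 27
n *= 4  # -> n = 60
b -= 4  # -> b = 23
n //= 4  # -> n = 15

Answer: 15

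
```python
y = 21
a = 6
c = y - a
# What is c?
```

Answer: 15

Derivation:
Trace (tracking c):
y = 21  # -> y = 21
a = 6  # -> a = 6
c = y - a  # -> c = 15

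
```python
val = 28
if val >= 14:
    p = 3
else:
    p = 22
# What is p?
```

Answer: 3

Derivation:
Trace (tracking p):
val = 28  # -> val = 28
if val >= 14:  # condition is True
    p = 3  # -> p = 3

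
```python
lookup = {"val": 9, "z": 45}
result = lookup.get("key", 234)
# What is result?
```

Answer: 234

Derivation:
Trace (tracking result):
lookup = {'val': 9, 'z': 45}  # -> lookup = {'val': 9, 'z': 45}
result = lookup.get('key', 234)  # -> result = 234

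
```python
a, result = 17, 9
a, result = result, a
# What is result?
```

Answer: 17

Derivation:
Trace (tracking result):
a, result = (17, 9)  # -> a = 17, result = 9
a, result = (result, a)  # -> a = 9, result = 17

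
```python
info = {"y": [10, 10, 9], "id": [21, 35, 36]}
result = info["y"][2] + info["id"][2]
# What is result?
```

Trace (tracking result):
info = {'y': [10, 10, 9], 'id': [21, 35, 36]}  # -> info = {'y': [10, 10, 9], 'id': [21, 35, 36]}
result = info['y'][2] + info['id'][2]  # -> result = 45

Answer: 45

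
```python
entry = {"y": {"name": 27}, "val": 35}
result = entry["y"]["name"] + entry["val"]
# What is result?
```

Answer: 62

Derivation:
Trace (tracking result):
entry = {'y': {'name': 27}, 'val': 35}  # -> entry = {'y': {'name': 27}, 'val': 35}
result = entry['y']['name'] + entry['val']  # -> result = 62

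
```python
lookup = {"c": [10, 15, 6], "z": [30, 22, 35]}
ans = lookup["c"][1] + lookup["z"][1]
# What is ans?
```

Trace (tracking ans):
lookup = {'c': [10, 15, 6], 'z': [30, 22, 35]}  # -> lookup = {'c': [10, 15, 6], 'z': [30, 22, 35]}
ans = lookup['c'][1] + lookup['z'][1]  # -> ans = 37

Answer: 37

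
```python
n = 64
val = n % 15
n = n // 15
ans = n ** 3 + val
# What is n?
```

Answer: 4

Derivation:
Trace (tracking n):
n = 64  # -> n = 64
val = n % 15  # -> val = 4
n = n // 15  # -> n = 4
ans = n ** 3 + val  # -> ans = 68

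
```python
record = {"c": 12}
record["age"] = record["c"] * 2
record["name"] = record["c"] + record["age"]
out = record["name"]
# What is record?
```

Trace (tracking record):
record = {'c': 12}  # -> record = {'c': 12}
record['age'] = record['c'] * 2  # -> record = {'c': 12, 'age': 24}
record['name'] = record['c'] + record['age']  # -> record = {'c': 12, 'age': 24, 'name': 36}
out = record['name']  # -> out = 36

Answer: {'c': 12, 'age': 24, 'name': 36}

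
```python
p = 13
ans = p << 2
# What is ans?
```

Answer: 52

Derivation:
Trace (tracking ans):
p = 13  # -> p = 13
ans = p << 2  # -> ans = 52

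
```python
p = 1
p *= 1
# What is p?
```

Answer: 1

Derivation:
Trace (tracking p):
p = 1  # -> p = 1
p *= 1  # -> p = 1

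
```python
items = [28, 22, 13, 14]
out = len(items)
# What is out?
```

Trace (tracking out):
items = [28, 22, 13, 14]  # -> items = [28, 22, 13, 14]
out = len(items)  # -> out = 4

Answer: 4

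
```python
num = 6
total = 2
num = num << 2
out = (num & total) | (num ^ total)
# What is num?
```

Answer: 24

Derivation:
Trace (tracking num):
num = 6  # -> num = 6
total = 2  # -> total = 2
num = num << 2  # -> num = 24
out = num & total | num ^ total  # -> out = 26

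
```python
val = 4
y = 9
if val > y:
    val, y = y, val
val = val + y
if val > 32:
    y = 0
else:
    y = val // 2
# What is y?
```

Answer: 6

Derivation:
Trace (tracking y):
val = 4  # -> val = 4
y = 9  # -> y = 9
if val > y:  # condition is False
val = val + y  # -> val = 13
if val > 32:  # condition is False
else:
    y = val // 2  # -> y = 6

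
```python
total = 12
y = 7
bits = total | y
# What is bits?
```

Trace (tracking bits):
total = 12  # -> total = 12
y = 7  # -> y = 7
bits = total | y  # -> bits = 15

Answer: 15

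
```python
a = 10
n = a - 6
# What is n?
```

Answer: 4

Derivation:
Trace (tracking n):
a = 10  # -> a = 10
n = a - 6  # -> n = 4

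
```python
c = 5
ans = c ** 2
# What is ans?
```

Trace (tracking ans):
c = 5  # -> c = 5
ans = c ** 2  # -> ans = 25

Answer: 25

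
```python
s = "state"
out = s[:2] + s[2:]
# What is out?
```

Trace (tracking out):
s = 'state'  # -> s = 'state'
out = s[:2] + s[2:]  # -> out = 'state'

Answer: 'state'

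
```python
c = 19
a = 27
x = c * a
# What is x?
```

Answer: 513

Derivation:
Trace (tracking x):
c = 19  # -> c = 19
a = 27  # -> a = 27
x = c * a  # -> x = 513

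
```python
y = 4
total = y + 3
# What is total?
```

Trace (tracking total):
y = 4  # -> y = 4
total = y + 3  # -> total = 7

Answer: 7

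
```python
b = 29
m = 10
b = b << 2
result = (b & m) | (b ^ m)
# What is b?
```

Trace (tracking b):
b = 29  # -> b = 29
m = 10  # -> m = 10
b = b << 2  # -> b = 116
result = b & m | b ^ m  # -> result = 126

Answer: 116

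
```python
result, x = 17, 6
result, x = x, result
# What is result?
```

Answer: 6

Derivation:
Trace (tracking result):
result, x = (17, 6)  # -> result = 17, x = 6
result, x = (x, result)  # -> result = 6, x = 17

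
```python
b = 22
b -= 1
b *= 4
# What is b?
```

Answer: 84

Derivation:
Trace (tracking b):
b = 22  # -> b = 22
b -= 1  # -> b = 21
b *= 4  # -> b = 84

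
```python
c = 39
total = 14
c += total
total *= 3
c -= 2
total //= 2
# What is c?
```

Trace (tracking c):
c = 39  # -> c = 39
total = 14  # -> total = 14
c += total  # -> c = 53
total *= 3  # -> total = 42
c -= 2  # -> c = 51
total //= 2  # -> total = 21

Answer: 51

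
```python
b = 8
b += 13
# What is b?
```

Answer: 21

Derivation:
Trace (tracking b):
b = 8  # -> b = 8
b += 13  # -> b = 21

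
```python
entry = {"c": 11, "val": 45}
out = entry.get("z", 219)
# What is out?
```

Trace (tracking out):
entry = {'c': 11, 'val': 45}  # -> entry = {'c': 11, 'val': 45}
out = entry.get('z', 219)  # -> out = 219

Answer: 219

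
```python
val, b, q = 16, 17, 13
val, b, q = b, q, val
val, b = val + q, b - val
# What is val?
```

Trace (tracking val):
val, b, q = (16, 17, 13)  # -> val = 16, b = 17, q = 13
val, b, q = (b, q, val)  # -> val = 17, b = 13, q = 16
val, b = (val + q, b - val)  # -> val = 33, b = -4

Answer: 33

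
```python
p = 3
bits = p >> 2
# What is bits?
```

Trace (tracking bits):
p = 3  # -> p = 3
bits = p >> 2  # -> bits = 0

Answer: 0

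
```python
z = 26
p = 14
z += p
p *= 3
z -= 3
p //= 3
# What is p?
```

Answer: 14

Derivation:
Trace (tracking p):
z = 26  # -> z = 26
p = 14  # -> p = 14
z += p  # -> z = 40
p *= 3  # -> p = 42
z -= 3  # -> z = 37
p //= 3  # -> p = 14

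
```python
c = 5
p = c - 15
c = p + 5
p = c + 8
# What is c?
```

Answer: -5

Derivation:
Trace (tracking c):
c = 5  # -> c = 5
p = c - 15  # -> p = -10
c = p + 5  # -> c = -5
p = c + 8  # -> p = 3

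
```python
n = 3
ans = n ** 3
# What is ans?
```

Answer: 27

Derivation:
Trace (tracking ans):
n = 3  # -> n = 3
ans = n ** 3  # -> ans = 27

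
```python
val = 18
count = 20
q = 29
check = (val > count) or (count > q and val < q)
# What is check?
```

Trace (tracking check):
val = 18  # -> val = 18
count = 20  # -> count = 20
q = 29  # -> q = 29
check = val > count or (count > q and val < q)  # -> check = False

Answer: False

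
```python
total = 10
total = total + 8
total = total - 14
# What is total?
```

Trace (tracking total):
total = 10  # -> total = 10
total = total + 8  # -> total = 18
total = total - 14  # -> total = 4

Answer: 4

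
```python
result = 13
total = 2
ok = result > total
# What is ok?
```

Trace (tracking ok):
result = 13  # -> result = 13
total = 2  # -> total = 2
ok = result > total  # -> ok = True

Answer: True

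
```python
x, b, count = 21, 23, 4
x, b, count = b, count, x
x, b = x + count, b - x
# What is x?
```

Answer: 44

Derivation:
Trace (tracking x):
x, b, count = (21, 23, 4)  # -> x = 21, b = 23, count = 4
x, b, count = (b, count, x)  # -> x = 23, b = 4, count = 21
x, b = (x + count, b - x)  # -> x = 44, b = -19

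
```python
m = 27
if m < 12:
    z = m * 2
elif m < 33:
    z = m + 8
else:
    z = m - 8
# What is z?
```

Trace (tracking z):
m = 27  # -> m = 27
if m < 12:  # condition is False
elif m < 33:  # condition is True
    z = m + 8  # -> z = 35

Answer: 35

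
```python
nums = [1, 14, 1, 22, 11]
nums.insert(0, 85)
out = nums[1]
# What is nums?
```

Trace (tracking nums):
nums = [1, 14, 1, 22, 11]  # -> nums = [1, 14, 1, 22, 11]
nums.insert(0, 85)  # -> nums = [85, 1, 14, 1, 22, 11]
out = nums[1]  # -> out = 1

Answer: [85, 1, 14, 1, 22, 11]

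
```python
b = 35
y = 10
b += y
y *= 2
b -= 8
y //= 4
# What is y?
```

Answer: 5

Derivation:
Trace (tracking y):
b = 35  # -> b = 35
y = 10  # -> y = 10
b += y  # -> b = 45
y *= 2  # -> y = 20
b -= 8  # -> b = 37
y //= 4  # -> y = 5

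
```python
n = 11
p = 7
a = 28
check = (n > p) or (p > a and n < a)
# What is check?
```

Answer: True

Derivation:
Trace (tracking check):
n = 11  # -> n = 11
p = 7  # -> p = 7
a = 28  # -> a = 28
check = n > p or (p > a and n < a)  # -> check = True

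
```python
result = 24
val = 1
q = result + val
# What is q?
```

Answer: 25

Derivation:
Trace (tracking q):
result = 24  # -> result = 24
val = 1  # -> val = 1
q = result + val  # -> q = 25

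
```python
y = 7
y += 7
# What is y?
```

Answer: 14

Derivation:
Trace (tracking y):
y = 7  # -> y = 7
y += 7  # -> y = 14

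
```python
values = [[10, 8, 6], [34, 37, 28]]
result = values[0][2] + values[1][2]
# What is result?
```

Trace (tracking result):
values = [[10, 8, 6], [34, 37, 28]]  # -> values = [[10, 8, 6], [34, 37, 28]]
result = values[0][2] + values[1][2]  # -> result = 34

Answer: 34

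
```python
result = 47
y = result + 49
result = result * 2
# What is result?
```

Trace (tracking result):
result = 47  # -> result = 47
y = result + 49  # -> y = 96
result = result * 2  # -> result = 94

Answer: 94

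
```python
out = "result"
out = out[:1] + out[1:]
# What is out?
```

Trace (tracking out):
out = 'result'  # -> out = 'result'
out = out[:1] + out[1:]  # -> out = 'result'

Answer: 'result'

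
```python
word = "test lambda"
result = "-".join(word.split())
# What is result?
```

Trace (tracking result):
word = 'test lambda'  # -> word = 'test lambda'
result = '-'.join(word.split())  # -> result = 'test-lambda'

Answer: 'test-lambda'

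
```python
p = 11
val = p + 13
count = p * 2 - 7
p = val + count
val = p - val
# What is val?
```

Trace (tracking val):
p = 11  # -> p = 11
val = p + 13  # -> val = 24
count = p * 2 - 7  # -> count = 15
p = val + count  # -> p = 39
val = p - val  # -> val = 15

Answer: 15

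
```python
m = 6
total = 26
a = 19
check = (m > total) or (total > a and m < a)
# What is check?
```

Answer: True

Derivation:
Trace (tracking check):
m = 6  # -> m = 6
total = 26  # -> total = 26
a = 19  # -> a = 19
check = m > total or (total > a and m < a)  # -> check = True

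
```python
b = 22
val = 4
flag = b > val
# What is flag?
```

Trace (tracking flag):
b = 22  # -> b = 22
val = 4  # -> val = 4
flag = b > val  # -> flag = True

Answer: True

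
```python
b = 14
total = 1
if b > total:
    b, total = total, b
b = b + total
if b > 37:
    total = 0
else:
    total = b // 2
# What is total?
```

Trace (tracking total):
b = 14  # -> b = 14
total = 1  # -> total = 1
if b > total:  # condition is True
    b, total = (total, b)  # -> b = 1, total = 14
b = b + total  # -> b = 15
if b > 37:  # condition is False
else:
    total = b // 2  # -> total = 7

Answer: 7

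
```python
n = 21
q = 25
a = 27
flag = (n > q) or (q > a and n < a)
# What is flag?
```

Trace (tracking flag):
n = 21  # -> n = 21
q = 25  # -> q = 25
a = 27  # -> a = 27
flag = n > q or (q > a and n < a)  # -> flag = False

Answer: False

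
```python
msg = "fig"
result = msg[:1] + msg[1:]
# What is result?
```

Trace (tracking result):
msg = 'fig'  # -> msg = 'fig'
result = msg[:1] + msg[1:]  # -> result = 'fig'

Answer: 'fig'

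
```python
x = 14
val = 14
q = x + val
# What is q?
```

Trace (tracking q):
x = 14  # -> x = 14
val = 14  # -> val = 14
q = x + val  # -> q = 28

Answer: 28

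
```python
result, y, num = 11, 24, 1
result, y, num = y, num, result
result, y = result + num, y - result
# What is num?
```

Answer: 11

Derivation:
Trace (tracking num):
result, y, num = (11, 24, 1)  # -> result = 11, y = 24, num = 1
result, y, num = (y, num, result)  # -> result = 24, y = 1, num = 11
result, y = (result + num, y - result)  # -> result = 35, y = -23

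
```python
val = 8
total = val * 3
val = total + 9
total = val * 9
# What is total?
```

Trace (tracking total):
val = 8  # -> val = 8
total = val * 3  # -> total = 24
val = total + 9  # -> val = 33
total = val * 9  # -> total = 297

Answer: 297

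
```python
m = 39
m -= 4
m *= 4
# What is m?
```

Answer: 140

Derivation:
Trace (tracking m):
m = 39  # -> m = 39
m -= 4  # -> m = 35
m *= 4  # -> m = 140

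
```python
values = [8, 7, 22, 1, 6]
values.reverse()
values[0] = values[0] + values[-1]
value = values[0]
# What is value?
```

Trace (tracking value):
values = [8, 7, 22, 1, 6]  # -> values = [8, 7, 22, 1, 6]
values.reverse()  # -> values = [6, 1, 22, 7, 8]
values[0] = values[0] + values[-1]  # -> values = [14, 1, 22, 7, 8]
value = values[0]  # -> value = 14

Answer: 14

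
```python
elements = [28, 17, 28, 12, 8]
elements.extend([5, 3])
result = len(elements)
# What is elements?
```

Trace (tracking elements):
elements = [28, 17, 28, 12, 8]  # -> elements = [28, 17, 28, 12, 8]
elements.extend([5, 3])  # -> elements = [28, 17, 28, 12, 8, 5, 3]
result = len(elements)  # -> result = 7

Answer: [28, 17, 28, 12, 8, 5, 3]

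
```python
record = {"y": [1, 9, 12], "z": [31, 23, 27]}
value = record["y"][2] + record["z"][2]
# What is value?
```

Answer: 39

Derivation:
Trace (tracking value):
record = {'y': [1, 9, 12], 'z': [31, 23, 27]}  # -> record = {'y': [1, 9, 12], 'z': [31, 23, 27]}
value = record['y'][2] + record['z'][2]  # -> value = 39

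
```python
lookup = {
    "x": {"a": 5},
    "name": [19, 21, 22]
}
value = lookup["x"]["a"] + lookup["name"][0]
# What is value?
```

Answer: 24

Derivation:
Trace (tracking value):
lookup = {'x': {'a': 5}, 'name': [19, 21, 22]}  # -> lookup = {'x': {'a': 5}, 'name': [19, 21, 22]}
value = lookup['x']['a'] + lookup['name'][0]  # -> value = 24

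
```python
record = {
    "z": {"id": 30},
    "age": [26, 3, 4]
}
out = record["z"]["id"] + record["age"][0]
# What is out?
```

Answer: 56

Derivation:
Trace (tracking out):
record = {'z': {'id': 30}, 'age': [26, 3, 4]}  # -> record = {'z': {'id': 30}, 'age': [26, 3, 4]}
out = record['z']['id'] + record['age'][0]  # -> out = 56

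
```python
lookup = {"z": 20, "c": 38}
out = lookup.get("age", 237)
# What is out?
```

Answer: 237

Derivation:
Trace (tracking out):
lookup = {'z': 20, 'c': 38}  # -> lookup = {'z': 20, 'c': 38}
out = lookup.get('age', 237)  # -> out = 237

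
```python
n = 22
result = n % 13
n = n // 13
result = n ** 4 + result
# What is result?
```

Answer: 10

Derivation:
Trace (tracking result):
n = 22  # -> n = 22
result = n % 13  # -> result = 9
n = n // 13  # -> n = 1
result = n ** 4 + result  # -> result = 10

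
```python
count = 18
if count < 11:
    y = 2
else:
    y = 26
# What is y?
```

Answer: 26

Derivation:
Trace (tracking y):
count = 18  # -> count = 18
if count < 11:  # condition is False
else:
    y = 26  # -> y = 26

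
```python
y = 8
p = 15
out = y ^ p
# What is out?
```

Trace (tracking out):
y = 8  # -> y = 8
p = 15  # -> p = 15
out = y ^ p  # -> out = 7

Answer: 7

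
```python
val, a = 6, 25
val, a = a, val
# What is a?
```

Trace (tracking a):
val, a = (6, 25)  # -> val = 6, a = 25
val, a = (a, val)  # -> val = 25, a = 6

Answer: 6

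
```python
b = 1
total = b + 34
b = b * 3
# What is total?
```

Answer: 35

Derivation:
Trace (tracking total):
b = 1  # -> b = 1
total = b + 34  # -> total = 35
b = b * 3  # -> b = 3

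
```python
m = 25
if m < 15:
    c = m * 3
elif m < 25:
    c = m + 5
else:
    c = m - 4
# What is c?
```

Answer: 21

Derivation:
Trace (tracking c):
m = 25  # -> m = 25
if m < 15:  # condition is False
elif m < 25:  # condition is False
else:
    c = m - 4  # -> c = 21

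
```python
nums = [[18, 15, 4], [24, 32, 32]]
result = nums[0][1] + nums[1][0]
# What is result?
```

Answer: 39

Derivation:
Trace (tracking result):
nums = [[18, 15, 4], [24, 32, 32]]  # -> nums = [[18, 15, 4], [24, 32, 32]]
result = nums[0][1] + nums[1][0]  # -> result = 39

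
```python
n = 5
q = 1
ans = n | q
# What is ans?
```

Trace (tracking ans):
n = 5  # -> n = 5
q = 1  # -> q = 1
ans = n | q  # -> ans = 5

Answer: 5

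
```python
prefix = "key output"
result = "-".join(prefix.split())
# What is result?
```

Answer: 'key-output'

Derivation:
Trace (tracking result):
prefix = 'key output'  # -> prefix = 'key output'
result = '-'.join(prefix.split())  # -> result = 'key-output'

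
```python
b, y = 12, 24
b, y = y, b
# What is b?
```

Answer: 24

Derivation:
Trace (tracking b):
b, y = (12, 24)  # -> b = 12, y = 24
b, y = (y, b)  # -> b = 24, y = 12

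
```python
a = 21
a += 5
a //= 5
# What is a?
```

Answer: 5

Derivation:
Trace (tracking a):
a = 21  # -> a = 21
a += 5  # -> a = 26
a //= 5  # -> a = 5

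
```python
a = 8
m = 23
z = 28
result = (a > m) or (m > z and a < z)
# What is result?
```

Trace (tracking result):
a = 8  # -> a = 8
m = 23  # -> m = 23
z = 28  # -> z = 28
result = a > m or (m > z and a < z)  # -> result = False

Answer: False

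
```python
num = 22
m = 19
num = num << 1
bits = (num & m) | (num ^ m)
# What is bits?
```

Trace (tracking bits):
num = 22  # -> num = 22
m = 19  # -> m = 19
num = num << 1  # -> num = 44
bits = num & m | num ^ m  # -> bits = 63

Answer: 63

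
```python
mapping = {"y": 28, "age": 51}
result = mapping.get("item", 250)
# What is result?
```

Answer: 250

Derivation:
Trace (tracking result):
mapping = {'y': 28, 'age': 51}  # -> mapping = {'y': 28, 'age': 51}
result = mapping.get('item', 250)  # -> result = 250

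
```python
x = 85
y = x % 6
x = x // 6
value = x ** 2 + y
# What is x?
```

Trace (tracking x):
x = 85  # -> x = 85
y = x % 6  # -> y = 1
x = x // 6  # -> x = 14
value = x ** 2 + y  # -> value = 197

Answer: 14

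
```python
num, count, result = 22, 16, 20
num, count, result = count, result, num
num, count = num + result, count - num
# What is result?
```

Trace (tracking result):
num, count, result = (22, 16, 20)  # -> num = 22, count = 16, result = 20
num, count, result = (count, result, num)  # -> num = 16, count = 20, result = 22
num, count = (num + result, count - num)  # -> num = 38, count = 4

Answer: 22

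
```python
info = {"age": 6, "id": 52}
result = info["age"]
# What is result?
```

Trace (tracking result):
info = {'age': 6, 'id': 52}  # -> info = {'age': 6, 'id': 52}
result = info['age']  # -> result = 6

Answer: 6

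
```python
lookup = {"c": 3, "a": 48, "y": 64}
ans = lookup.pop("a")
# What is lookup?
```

Answer: {'c': 3, 'y': 64}

Derivation:
Trace (tracking lookup):
lookup = {'c': 3, 'a': 48, 'y': 64}  # -> lookup = {'c': 3, 'a': 48, 'y': 64}
ans = lookup.pop('a')  # -> ans = 48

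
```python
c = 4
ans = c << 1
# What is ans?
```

Answer: 8

Derivation:
Trace (tracking ans):
c = 4  # -> c = 4
ans = c << 1  # -> ans = 8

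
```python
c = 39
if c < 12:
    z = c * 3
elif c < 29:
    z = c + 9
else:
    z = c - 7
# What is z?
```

Trace (tracking z):
c = 39  # -> c = 39
if c < 12:  # condition is False
elif c < 29:  # condition is False
else:
    z = c - 7  # -> z = 32

Answer: 32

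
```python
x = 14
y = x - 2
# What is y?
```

Trace (tracking y):
x = 14  # -> x = 14
y = x - 2  # -> y = 12

Answer: 12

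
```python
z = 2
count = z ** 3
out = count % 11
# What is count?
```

Trace (tracking count):
z = 2  # -> z = 2
count = z ** 3  # -> count = 8
out = count % 11  # -> out = 8

Answer: 8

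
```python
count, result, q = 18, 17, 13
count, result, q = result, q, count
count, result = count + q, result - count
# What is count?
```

Trace (tracking count):
count, result, q = (18, 17, 13)  # -> count = 18, result = 17, q = 13
count, result, q = (result, q, count)  # -> count = 17, result = 13, q = 18
count, result = (count + q, result - count)  # -> count = 35, result = -4

Answer: 35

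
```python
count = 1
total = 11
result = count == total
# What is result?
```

Answer: False

Derivation:
Trace (tracking result):
count = 1  # -> count = 1
total = 11  # -> total = 11
result = count == total  # -> result = False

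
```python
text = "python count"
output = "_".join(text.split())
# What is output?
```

Trace (tracking output):
text = 'python count'  # -> text = 'python count'
output = '_'.join(text.split())  # -> output = 'python_count'

Answer: 'python_count'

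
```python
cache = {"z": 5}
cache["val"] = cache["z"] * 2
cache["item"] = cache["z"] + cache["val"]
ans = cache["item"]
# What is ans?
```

Trace (tracking ans):
cache = {'z': 5}  # -> cache = {'z': 5}
cache['val'] = cache['z'] * 2  # -> cache = {'z': 5, 'val': 10}
cache['item'] = cache['z'] + cache['val']  # -> cache = {'z': 5, 'val': 10, 'item': 15}
ans = cache['item']  # -> ans = 15

Answer: 15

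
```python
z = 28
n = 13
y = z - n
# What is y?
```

Answer: 15

Derivation:
Trace (tracking y):
z = 28  # -> z = 28
n = 13  # -> n = 13
y = z - n  # -> y = 15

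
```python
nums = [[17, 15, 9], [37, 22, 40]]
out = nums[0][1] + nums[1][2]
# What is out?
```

Trace (tracking out):
nums = [[17, 15, 9], [37, 22, 40]]  # -> nums = [[17, 15, 9], [37, 22, 40]]
out = nums[0][1] + nums[1][2]  # -> out = 55

Answer: 55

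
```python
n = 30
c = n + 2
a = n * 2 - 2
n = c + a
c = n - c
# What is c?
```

Trace (tracking c):
n = 30  # -> n = 30
c = n + 2  # -> c = 32
a = n * 2 - 2  # -> a = 58
n = c + a  # -> n = 90
c = n - c  # -> c = 58

Answer: 58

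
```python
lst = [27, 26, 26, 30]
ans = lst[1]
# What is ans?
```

Answer: 26

Derivation:
Trace (tracking ans):
lst = [27, 26, 26, 30]  # -> lst = [27, 26, 26, 30]
ans = lst[1]  # -> ans = 26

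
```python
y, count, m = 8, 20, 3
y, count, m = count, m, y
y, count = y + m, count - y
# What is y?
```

Trace (tracking y):
y, count, m = (8, 20, 3)  # -> y = 8, count = 20, m = 3
y, count, m = (count, m, y)  # -> y = 20, count = 3, m = 8
y, count = (y + m, count - y)  # -> y = 28, count = -17

Answer: 28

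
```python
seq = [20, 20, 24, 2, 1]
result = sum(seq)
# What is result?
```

Trace (tracking result):
seq = [20, 20, 24, 2, 1]  # -> seq = [20, 20, 24, 2, 1]
result = sum(seq)  # -> result = 67

Answer: 67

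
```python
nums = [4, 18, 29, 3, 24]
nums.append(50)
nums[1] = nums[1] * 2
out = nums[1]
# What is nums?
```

Answer: [4, 36, 29, 3, 24, 50]

Derivation:
Trace (tracking nums):
nums = [4, 18, 29, 3, 24]  # -> nums = [4, 18, 29, 3, 24]
nums.append(50)  # -> nums = [4, 18, 29, 3, 24, 50]
nums[1] = nums[1] * 2  # -> nums = [4, 36, 29, 3, 24, 50]
out = nums[1]  # -> out = 36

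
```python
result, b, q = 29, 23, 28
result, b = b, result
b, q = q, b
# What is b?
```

Trace (tracking b):
result, b, q = (29, 23, 28)  # -> result = 29, b = 23, q = 28
result, b = (b, result)  # -> result = 23, b = 29
b, q = (q, b)  # -> b = 28, q = 29

Answer: 28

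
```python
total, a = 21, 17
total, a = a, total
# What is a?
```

Trace (tracking a):
total, a = (21, 17)  # -> total = 21, a = 17
total, a = (a, total)  # -> total = 17, a = 21

Answer: 21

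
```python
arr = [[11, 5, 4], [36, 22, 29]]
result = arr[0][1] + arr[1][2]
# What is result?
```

Answer: 34

Derivation:
Trace (tracking result):
arr = [[11, 5, 4], [36, 22, 29]]  # -> arr = [[11, 5, 4], [36, 22, 29]]
result = arr[0][1] + arr[1][2]  # -> result = 34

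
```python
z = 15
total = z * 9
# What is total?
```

Answer: 135

Derivation:
Trace (tracking total):
z = 15  # -> z = 15
total = z * 9  # -> total = 135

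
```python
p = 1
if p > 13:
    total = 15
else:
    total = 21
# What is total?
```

Answer: 21

Derivation:
Trace (tracking total):
p = 1  # -> p = 1
if p > 13:  # condition is False
else:
    total = 21  # -> total = 21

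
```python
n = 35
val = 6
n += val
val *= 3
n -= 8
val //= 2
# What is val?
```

Trace (tracking val):
n = 35  # -> n = 35
val = 6  # -> val = 6
n += val  # -> n = 41
val *= 3  # -> val = 18
n -= 8  # -> n = 33
val //= 2  # -> val = 9

Answer: 9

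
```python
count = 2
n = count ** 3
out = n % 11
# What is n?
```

Answer: 8

Derivation:
Trace (tracking n):
count = 2  # -> count = 2
n = count ** 3  # -> n = 8
out = n % 11  # -> out = 8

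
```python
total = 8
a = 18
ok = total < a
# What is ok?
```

Trace (tracking ok):
total = 8  # -> total = 8
a = 18  # -> a = 18
ok = total < a  # -> ok = True

Answer: True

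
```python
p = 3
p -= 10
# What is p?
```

Trace (tracking p):
p = 3  # -> p = 3
p -= 10  # -> p = -7

Answer: -7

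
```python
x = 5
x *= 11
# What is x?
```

Trace (tracking x):
x = 5  # -> x = 5
x *= 11  # -> x = 55

Answer: 55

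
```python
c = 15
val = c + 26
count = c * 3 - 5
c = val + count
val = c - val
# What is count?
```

Trace (tracking count):
c = 15  # -> c = 15
val = c + 26  # -> val = 41
count = c * 3 - 5  # -> count = 40
c = val + count  # -> c = 81
val = c - val  # -> val = 40

Answer: 40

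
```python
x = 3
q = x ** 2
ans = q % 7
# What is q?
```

Answer: 9

Derivation:
Trace (tracking q):
x = 3  # -> x = 3
q = x ** 2  # -> q = 9
ans = q % 7  # -> ans = 2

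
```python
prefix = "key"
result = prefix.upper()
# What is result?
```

Answer: 'KEY'

Derivation:
Trace (tracking result):
prefix = 'key'  # -> prefix = 'key'
result = prefix.upper()  # -> result = 'KEY'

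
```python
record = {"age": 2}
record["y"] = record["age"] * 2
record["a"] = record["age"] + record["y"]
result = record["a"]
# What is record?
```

Trace (tracking record):
record = {'age': 2}  # -> record = {'age': 2}
record['y'] = record['age'] * 2  # -> record = {'age': 2, 'y': 4}
record['a'] = record['age'] + record['y']  # -> record = {'age': 2, 'y': 4, 'a': 6}
result = record['a']  # -> result = 6

Answer: {'age': 2, 'y': 4, 'a': 6}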